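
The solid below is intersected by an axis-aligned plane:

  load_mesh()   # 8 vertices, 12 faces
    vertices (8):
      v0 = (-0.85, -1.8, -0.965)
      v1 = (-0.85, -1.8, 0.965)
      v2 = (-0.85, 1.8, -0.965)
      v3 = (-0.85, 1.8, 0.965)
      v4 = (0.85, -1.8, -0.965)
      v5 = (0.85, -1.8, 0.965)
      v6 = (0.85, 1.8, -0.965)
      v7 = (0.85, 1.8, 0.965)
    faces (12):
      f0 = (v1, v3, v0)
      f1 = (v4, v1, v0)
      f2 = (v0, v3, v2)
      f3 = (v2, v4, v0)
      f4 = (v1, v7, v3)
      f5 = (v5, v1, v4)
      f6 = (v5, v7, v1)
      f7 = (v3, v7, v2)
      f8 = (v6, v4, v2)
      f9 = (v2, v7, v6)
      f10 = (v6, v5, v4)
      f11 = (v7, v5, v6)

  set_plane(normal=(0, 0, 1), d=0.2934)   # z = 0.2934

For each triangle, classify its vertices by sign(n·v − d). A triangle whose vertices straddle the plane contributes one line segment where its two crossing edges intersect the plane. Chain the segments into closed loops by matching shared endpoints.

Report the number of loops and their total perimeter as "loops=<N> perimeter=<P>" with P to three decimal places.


loops=1 perimeter=10.600

Straddling triangles (8 of 12):
  (v1,v3,v0) [++-] → (-0.85, 0.547275, 0.2934)–(-0.85, -1.8, 0.2934)  len=2.3473
  (v4,v1,v0) [-+-] → (-0.258435, -1.8, 0.2934)–(-0.85, -1.8, 0.2934)  len=0.5916
  (v0,v3,v2) [-+-] → (-0.85, 0.547275, 0.2934)–(-0.85, 1.8, 0.2934)  len=1.2527
  (v5,v1,v4) [++-] → (-0.258435, -1.8, 0.2934)–(0.85, -1.8, 0.2934)  len=1.1084
  (v3,v7,v2) [++-] → (0.258435, 1.8, 0.2934)–(-0.85, 1.8, 0.2934)  len=1.1084
  (v2,v7,v6) [-+-] → (0.258435, 1.8, 0.2934)–(0.85, 1.8, 0.2934)  len=0.5916
  (v6,v5,v4) [-+-] → (0.85, -0.547275, 0.2934)–(0.85, -1.8, 0.2934)  len=1.2527
  (v7,v5,v6) [++-] → (0.85, -0.547275, 0.2934)–(0.85, 1.8, 0.2934)  len=2.3473

Chained into 1 loop(s):
  loop 1: 8 segments, perimeter = 10.6000
Total perimeter = 10.600


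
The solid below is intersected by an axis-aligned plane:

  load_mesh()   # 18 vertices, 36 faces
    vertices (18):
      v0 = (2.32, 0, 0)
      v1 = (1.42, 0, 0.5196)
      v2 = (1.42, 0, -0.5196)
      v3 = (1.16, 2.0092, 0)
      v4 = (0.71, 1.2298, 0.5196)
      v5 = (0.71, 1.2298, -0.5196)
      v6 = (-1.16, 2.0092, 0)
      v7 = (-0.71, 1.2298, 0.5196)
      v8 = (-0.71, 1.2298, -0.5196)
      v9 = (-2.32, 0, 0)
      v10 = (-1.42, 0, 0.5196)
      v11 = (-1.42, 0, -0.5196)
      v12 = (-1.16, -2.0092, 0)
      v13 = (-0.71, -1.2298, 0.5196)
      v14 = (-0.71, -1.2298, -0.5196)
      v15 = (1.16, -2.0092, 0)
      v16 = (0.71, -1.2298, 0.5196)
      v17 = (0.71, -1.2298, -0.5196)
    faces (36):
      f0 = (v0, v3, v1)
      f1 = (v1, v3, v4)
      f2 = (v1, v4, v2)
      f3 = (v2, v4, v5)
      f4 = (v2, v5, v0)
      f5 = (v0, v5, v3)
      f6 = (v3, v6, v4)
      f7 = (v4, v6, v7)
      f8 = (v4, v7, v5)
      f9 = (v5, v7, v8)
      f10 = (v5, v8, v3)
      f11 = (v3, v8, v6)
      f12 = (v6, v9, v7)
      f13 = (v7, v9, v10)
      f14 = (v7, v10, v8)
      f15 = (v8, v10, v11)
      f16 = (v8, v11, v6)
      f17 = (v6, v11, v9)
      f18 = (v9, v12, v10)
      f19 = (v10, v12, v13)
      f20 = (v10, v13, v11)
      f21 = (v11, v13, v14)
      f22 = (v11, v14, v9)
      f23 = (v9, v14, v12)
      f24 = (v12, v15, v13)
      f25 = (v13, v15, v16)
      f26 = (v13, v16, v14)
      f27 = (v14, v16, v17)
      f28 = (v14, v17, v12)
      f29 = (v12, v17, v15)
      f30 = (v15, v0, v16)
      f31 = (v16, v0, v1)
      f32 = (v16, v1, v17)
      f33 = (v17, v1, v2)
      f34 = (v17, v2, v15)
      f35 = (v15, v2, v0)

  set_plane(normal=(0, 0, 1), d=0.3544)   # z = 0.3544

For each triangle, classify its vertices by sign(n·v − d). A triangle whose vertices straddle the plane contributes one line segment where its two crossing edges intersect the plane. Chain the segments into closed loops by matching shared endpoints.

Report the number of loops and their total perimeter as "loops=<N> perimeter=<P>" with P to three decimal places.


Straddling triangles (24 of 36):
  (v0,v3,v1) [--+] → (1.33734, 0.638799, 0.3544)–(1.70614, 0, 0.3544)  len=0.7376
  (v1,v3,v4) [+-+] → (1.33734, 0.638799, 0.3544)–(0.853072, 1.4776, 0.3544)  len=0.9686
  (v1,v4,v2) [++-] → (0.822868, 1.0343, 0.3544)–(1.42, 0, 0.3544)  len=1.1943
  (v2,v4,v5) [-+-] → (0.822868, 1.0343, 0.3544)–(0.71, 1.2298, 0.3544)  len=0.2257
  (v3,v6,v4) [--+] → (0.115458, 1.4776, 0.3544)–(0.853072, 1.4776, 0.3544)  len=0.7376
  (v4,v6,v7) [+-+] → (0.115458, 1.4776, 0.3544)–(-0.853072, 1.4776, 0.3544)  len=0.9685
  (v4,v7,v5) [++-] → (-0.484265, 1.2298, 0.3544)–(0.71, 1.2298, 0.3544)  len=1.1943
  (v5,v7,v8) [-+-] → (-0.484265, 1.2298, 0.3544)–(-0.71, 1.2298, 0.3544)  len=0.2257
  (v6,v9,v7) [--+] → (-1.22188, 0.838801, 0.3544)–(-0.853072, 1.4776, 0.3544)  len=0.7376
  (v7,v9,v10) [+-+] → (-1.22188, 0.838801, 0.3544)–(-1.70614, 0, 0.3544)  len=0.9686
  (v7,v10,v8) [++-] → (-1.30713, 0.195499, 0.3544)–(-0.71, 1.2298, 0.3544)  len=1.1943
  (v8,v10,v11) [-+-] → (-1.30713, 0.195499, 0.3544)–(-1.42, 0, 0.3544)  len=0.2257
  (v9,v12,v10) [--+] → (-1.33734, -0.638799, 0.3544)–(-1.70614, 0, 0.3544)  len=0.7376
  (v10,v12,v13) [+-+] → (-1.33734, -0.638799, 0.3544)–(-0.853072, -1.4776, 0.3544)  len=0.9686
  (v10,v13,v11) [++-] → (-0.822868, -1.0343, 0.3544)–(-1.42, 0, 0.3544)  len=1.1943
  (v11,v13,v14) [-+-] → (-0.822868, -1.0343, 0.3544)–(-0.71, -1.2298, 0.3544)  len=0.2257
  (v12,v15,v13) [--+] → (-0.115458, -1.4776, 0.3544)–(-0.853072, -1.4776, 0.3544)  len=0.7376
  (v13,v15,v16) [+-+] → (-0.115458, -1.4776, 0.3544)–(0.853072, -1.4776, 0.3544)  len=0.9685
  (v13,v16,v14) [++-] → (0.484265, -1.2298, 0.3544)–(-0.71, -1.2298, 0.3544)  len=1.1943
  (v14,v16,v17) [-+-] → (0.484265, -1.2298, 0.3544)–(0.71, -1.2298, 0.3544)  len=0.2257
  (v15,v0,v16) [--+] → (1.22188, -0.838801, 0.3544)–(0.853072, -1.4776, 0.3544)  len=0.7376
  (v16,v0,v1) [+-+] → (1.22188, -0.838801, 0.3544)–(1.70614, 0, 0.3544)  len=0.9686
  (v16,v1,v17) [++-] → (1.30713, -0.195499, 0.3544)–(0.71, -1.2298, 0.3544)  len=1.1943
  (v17,v1,v2) [-+-] → (1.30713, -0.195499, 0.3544)–(1.42, 0, 0.3544)  len=0.2257

Chained into 2 loop(s):
  loop 1: 12 segments, perimeter = 10.2370
  loop 2: 12 segments, perimeter = 8.5202
Total perimeter = 18.757

loops=2 perimeter=18.757


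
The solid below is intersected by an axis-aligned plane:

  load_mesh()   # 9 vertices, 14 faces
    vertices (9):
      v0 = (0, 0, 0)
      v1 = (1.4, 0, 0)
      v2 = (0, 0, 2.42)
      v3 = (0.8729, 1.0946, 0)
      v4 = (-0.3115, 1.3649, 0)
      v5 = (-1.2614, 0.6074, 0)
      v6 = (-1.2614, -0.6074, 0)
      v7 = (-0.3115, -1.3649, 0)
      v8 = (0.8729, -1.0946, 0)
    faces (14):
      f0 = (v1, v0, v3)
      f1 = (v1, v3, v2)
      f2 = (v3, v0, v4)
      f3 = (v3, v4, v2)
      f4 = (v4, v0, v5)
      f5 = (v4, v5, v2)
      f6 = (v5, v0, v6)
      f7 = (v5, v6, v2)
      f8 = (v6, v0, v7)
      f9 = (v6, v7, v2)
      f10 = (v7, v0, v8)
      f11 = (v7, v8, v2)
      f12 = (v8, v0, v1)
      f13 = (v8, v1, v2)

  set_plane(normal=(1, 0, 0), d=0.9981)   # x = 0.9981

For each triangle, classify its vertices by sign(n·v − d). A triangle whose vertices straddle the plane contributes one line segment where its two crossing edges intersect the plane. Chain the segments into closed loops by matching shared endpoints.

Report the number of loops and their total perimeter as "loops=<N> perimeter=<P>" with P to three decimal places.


Straddling triangles (4 of 14):
  (v1,v0,v3) [+--] → (0.9981, 0, 0)–(0.9981, 0.834604, 0)  len=0.8346
  (v1,v3,v2) [+--] → (0.9981, 0.834604, 0)–(0.9981, 0, 0.694713)  len=1.0859
  (v8,v0,v1) [--+] → (0.9981, 0, 0)–(0.9981, -0.834604, 0)  len=0.8346
  (v8,v1,v2) [-+-] → (0.9981, -0.834604, 0)–(0.9981, 0, 0.694713)  len=1.0859

Chained into 1 loop(s):
  loop 1: 4 segments, perimeter = 3.8410
Total perimeter = 3.841

loops=1 perimeter=3.841


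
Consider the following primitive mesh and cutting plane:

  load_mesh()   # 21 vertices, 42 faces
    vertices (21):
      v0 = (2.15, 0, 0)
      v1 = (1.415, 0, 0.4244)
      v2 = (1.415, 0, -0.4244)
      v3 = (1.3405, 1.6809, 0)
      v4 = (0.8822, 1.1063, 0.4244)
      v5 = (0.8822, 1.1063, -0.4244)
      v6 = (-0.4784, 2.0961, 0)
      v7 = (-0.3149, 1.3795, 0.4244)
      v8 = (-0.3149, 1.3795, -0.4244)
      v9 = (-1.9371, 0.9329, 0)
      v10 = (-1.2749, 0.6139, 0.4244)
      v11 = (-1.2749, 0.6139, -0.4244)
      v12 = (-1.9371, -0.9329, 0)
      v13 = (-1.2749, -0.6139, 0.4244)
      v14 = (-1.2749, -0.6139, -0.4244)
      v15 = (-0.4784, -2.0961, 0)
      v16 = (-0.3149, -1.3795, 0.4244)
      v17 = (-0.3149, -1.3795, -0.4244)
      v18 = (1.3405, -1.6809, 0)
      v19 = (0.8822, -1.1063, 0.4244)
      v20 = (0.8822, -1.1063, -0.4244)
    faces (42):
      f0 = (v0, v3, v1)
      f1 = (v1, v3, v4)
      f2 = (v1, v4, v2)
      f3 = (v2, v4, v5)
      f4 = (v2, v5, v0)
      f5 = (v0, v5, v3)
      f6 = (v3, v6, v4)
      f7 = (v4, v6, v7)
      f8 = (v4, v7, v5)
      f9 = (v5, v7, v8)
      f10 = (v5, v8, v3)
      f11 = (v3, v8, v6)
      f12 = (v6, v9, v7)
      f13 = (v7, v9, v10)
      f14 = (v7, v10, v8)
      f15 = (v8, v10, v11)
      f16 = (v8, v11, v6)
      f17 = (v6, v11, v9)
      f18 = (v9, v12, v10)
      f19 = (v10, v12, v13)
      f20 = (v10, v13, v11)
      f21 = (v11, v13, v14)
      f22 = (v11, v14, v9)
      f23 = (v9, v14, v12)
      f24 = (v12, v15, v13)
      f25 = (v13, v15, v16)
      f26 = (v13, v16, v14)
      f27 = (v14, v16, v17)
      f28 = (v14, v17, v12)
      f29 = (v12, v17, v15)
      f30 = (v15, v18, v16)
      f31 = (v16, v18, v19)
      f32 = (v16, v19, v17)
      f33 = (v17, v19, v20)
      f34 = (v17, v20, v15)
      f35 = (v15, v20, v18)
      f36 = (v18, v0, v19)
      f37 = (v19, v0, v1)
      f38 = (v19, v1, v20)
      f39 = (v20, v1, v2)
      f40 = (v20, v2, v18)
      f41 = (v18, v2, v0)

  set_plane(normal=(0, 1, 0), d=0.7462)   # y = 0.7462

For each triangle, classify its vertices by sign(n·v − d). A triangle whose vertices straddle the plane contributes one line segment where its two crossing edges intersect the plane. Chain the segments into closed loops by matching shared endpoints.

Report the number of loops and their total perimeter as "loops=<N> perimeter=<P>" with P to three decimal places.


loops=2 perimeter=5.265

Straddling triangles (14 of 42):
  (v0,v3,v1) [-+-] → (1.79064, 0.7462, 0)–(1.38193, 0.7462, 0.235997)  len=0.4720
  (v1,v3,v4) [-++] → (1.38193, 0.7462, 0.235997)–(1.05563, 0.7462, 0.4244)  len=0.3768
  (v1,v4,v2) [-+-] → (1.05563, 0.7462, 0.4244)–(1.05563, 0.7462, 0.148116)  len=0.2763
  (v2,v4,v5) [-++] → (1.05563, 0.7462, 0.148116)–(1.05563, 0.7462, -0.4244)  len=0.5725
  (v2,v5,v0) [-+-] → (1.05563, 0.7462, -0.4244)–(1.29487, 0.7462, -0.286258)  len=0.2763
  (v0,v5,v3) [-++] → (1.29487, 0.7462, -0.286258)–(1.79064, 0.7462, 0)  len=0.5725
  (v7,v9,v10) [++-] → (-1.54954, 0.7462, 0.248387)–(-1.10901, 0.7462, 0.4244)  len=0.4744
  (v7,v10,v8) [+-+] → (-1.10901, 0.7462, 0.4244)–(-1.10901, 0.7462, 0.277723)  len=0.1467
  (v8,v10,v11) [+--] → (-1.10901, 0.7462, 0.277723)–(-1.10901, 0.7462, -0.4244)  len=0.7021
  (v8,v11,v6) [+-+] → (-1.10901, 0.7462, -0.4244)–(-1.20381, 0.7462, -0.386518)  len=0.1021
  (v6,v11,v9) [+-+] → (-1.20381, 0.7462, -0.386518)–(-1.54954, 0.7462, -0.248387)  len=0.3723
  (v9,v12,v10) [+--] → (-1.9371, 0.7462, 0)–(-1.54954, 0.7462, 0.248387)  len=0.4603
  (v11,v14,v9) [--+] → (-1.85717, 0.7462, -0.0512254)–(-1.54954, 0.7462, -0.248387)  len=0.3654
  (v9,v14,v12) [+--] → (-1.85717, 0.7462, -0.0512254)–(-1.9371, 0.7462, 0)  len=0.0949

Chained into 2 loop(s):
  loop 1: 6 segments, perimeter = 2.5463
  loop 2: 8 segments, perimeter = 2.7182
Total perimeter = 5.265


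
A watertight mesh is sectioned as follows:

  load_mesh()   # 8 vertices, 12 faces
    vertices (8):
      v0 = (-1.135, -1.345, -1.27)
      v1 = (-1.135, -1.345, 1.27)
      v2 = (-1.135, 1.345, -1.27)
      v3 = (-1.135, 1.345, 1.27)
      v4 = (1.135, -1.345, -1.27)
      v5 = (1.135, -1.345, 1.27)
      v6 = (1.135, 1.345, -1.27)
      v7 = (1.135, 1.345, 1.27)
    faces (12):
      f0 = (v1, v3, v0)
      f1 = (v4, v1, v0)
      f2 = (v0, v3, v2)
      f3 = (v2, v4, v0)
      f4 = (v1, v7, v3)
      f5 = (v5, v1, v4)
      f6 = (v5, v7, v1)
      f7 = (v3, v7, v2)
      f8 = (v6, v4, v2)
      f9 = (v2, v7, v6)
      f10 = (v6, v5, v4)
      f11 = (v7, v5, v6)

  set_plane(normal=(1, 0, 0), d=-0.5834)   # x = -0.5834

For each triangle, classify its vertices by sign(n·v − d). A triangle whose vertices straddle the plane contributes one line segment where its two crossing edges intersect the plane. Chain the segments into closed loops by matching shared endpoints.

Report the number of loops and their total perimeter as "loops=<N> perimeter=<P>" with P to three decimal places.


loops=1 perimeter=10.460

Straddling triangles (8 of 12):
  (v4,v1,v0) [+--] → (-0.5834, -1.345, 0.652791)–(-0.5834, -1.345, -1.27)  len=1.9228
  (v2,v4,v0) [-+-] → (-0.5834, 0.691342, -1.27)–(-0.5834, -1.345, -1.27)  len=2.0363
  (v1,v7,v3) [-+-] → (-0.5834, -0.691342, 1.27)–(-0.5834, 1.345, 1.27)  len=2.0363
  (v5,v1,v4) [+-+] → (-0.5834, -1.345, 1.27)–(-0.5834, -1.345, 0.652791)  len=0.6172
  (v5,v7,v1) [++-] → (-0.5834, -0.691342, 1.27)–(-0.5834, -1.345, 1.27)  len=0.6537
  (v3,v7,v2) [-+-] → (-0.5834, 1.345, 1.27)–(-0.5834, 1.345, -0.652791)  len=1.9228
  (v6,v4,v2) [++-] → (-0.5834, 0.691342, -1.27)–(-0.5834, 1.345, -1.27)  len=0.6537
  (v2,v7,v6) [-++] → (-0.5834, 1.345, -0.652791)–(-0.5834, 1.345, -1.27)  len=0.6172

Chained into 1 loop(s):
  loop 1: 8 segments, perimeter = 10.4600
Total perimeter = 10.460


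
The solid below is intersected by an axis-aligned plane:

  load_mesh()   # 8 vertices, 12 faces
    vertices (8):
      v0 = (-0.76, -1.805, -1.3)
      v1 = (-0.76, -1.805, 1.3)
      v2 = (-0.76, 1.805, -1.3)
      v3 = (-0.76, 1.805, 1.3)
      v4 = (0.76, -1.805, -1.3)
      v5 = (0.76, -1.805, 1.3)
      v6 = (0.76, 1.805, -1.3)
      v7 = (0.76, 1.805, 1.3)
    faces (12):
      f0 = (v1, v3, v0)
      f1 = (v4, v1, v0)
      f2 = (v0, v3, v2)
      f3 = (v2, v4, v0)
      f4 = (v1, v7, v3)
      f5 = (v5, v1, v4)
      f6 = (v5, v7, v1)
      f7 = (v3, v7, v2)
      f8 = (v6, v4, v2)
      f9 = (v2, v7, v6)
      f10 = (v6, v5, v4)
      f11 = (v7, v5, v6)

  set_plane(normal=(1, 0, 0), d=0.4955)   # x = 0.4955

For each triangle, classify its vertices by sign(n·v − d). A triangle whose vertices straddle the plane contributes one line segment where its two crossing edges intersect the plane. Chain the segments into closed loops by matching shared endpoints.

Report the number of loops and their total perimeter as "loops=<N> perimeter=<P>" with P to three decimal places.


loops=1 perimeter=12.420

Straddling triangles (8 of 12):
  (v4,v1,v0) [+--] → (0.4955, -1.805, -0.847566)–(0.4955, -1.805, -1.3)  len=0.4524
  (v2,v4,v0) [-+-] → (0.4955, -1.17681, -1.3)–(0.4955, -1.805, -1.3)  len=0.6282
  (v1,v7,v3) [-+-] → (0.4955, 1.17681, 1.3)–(0.4955, 1.805, 1.3)  len=0.6282
  (v5,v1,v4) [+-+] → (0.4955, -1.805, 1.3)–(0.4955, -1.805, -0.847566)  len=2.1476
  (v5,v7,v1) [++-] → (0.4955, 1.17681, 1.3)–(0.4955, -1.805, 1.3)  len=2.9818
  (v3,v7,v2) [-+-] → (0.4955, 1.805, 1.3)–(0.4955, 1.805, 0.847566)  len=0.4524
  (v6,v4,v2) [++-] → (0.4955, -1.17681, -1.3)–(0.4955, 1.805, -1.3)  len=2.9818
  (v2,v7,v6) [-++] → (0.4955, 1.805, 0.847566)–(0.4955, 1.805, -1.3)  len=2.1476

Chained into 1 loop(s):
  loop 1: 8 segments, perimeter = 12.4200
Total perimeter = 12.420


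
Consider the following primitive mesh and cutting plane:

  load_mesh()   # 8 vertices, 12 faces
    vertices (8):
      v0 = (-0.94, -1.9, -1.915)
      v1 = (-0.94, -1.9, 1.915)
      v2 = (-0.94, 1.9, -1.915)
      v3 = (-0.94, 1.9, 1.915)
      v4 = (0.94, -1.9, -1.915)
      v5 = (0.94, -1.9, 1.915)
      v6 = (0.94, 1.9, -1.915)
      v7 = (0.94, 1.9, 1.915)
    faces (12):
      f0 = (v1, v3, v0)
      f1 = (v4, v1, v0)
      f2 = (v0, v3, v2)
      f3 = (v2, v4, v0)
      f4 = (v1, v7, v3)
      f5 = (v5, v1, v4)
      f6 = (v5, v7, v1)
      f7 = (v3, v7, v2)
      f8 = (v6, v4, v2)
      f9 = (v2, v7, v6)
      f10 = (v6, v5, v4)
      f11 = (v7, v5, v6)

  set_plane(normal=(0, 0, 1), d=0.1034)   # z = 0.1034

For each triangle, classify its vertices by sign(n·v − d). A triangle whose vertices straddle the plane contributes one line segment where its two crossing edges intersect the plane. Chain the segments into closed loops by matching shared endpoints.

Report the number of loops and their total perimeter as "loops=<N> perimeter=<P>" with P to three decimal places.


loops=1 perimeter=11.360

Straddling triangles (8 of 12):
  (v1,v3,v0) [++-] → (-0.94, 0.10259, 0.1034)–(-0.94, -1.9, 0.1034)  len=2.0026
  (v4,v1,v0) [-+-] → (-0.0507551, -1.9, 0.1034)–(-0.94, -1.9, 0.1034)  len=0.8892
  (v0,v3,v2) [-+-] → (-0.94, 0.10259, 0.1034)–(-0.94, 1.9, 0.1034)  len=1.7974
  (v5,v1,v4) [++-] → (-0.0507551, -1.9, 0.1034)–(0.94, -1.9, 0.1034)  len=0.9908
  (v3,v7,v2) [++-] → (0.0507551, 1.9, 0.1034)–(-0.94, 1.9, 0.1034)  len=0.9908
  (v2,v7,v6) [-+-] → (0.0507551, 1.9, 0.1034)–(0.94, 1.9, 0.1034)  len=0.8892
  (v6,v5,v4) [-+-] → (0.94, -0.10259, 0.1034)–(0.94, -1.9, 0.1034)  len=1.7974
  (v7,v5,v6) [++-] → (0.94, -0.10259, 0.1034)–(0.94, 1.9, 0.1034)  len=2.0026

Chained into 1 loop(s):
  loop 1: 8 segments, perimeter = 11.3600
Total perimeter = 11.360


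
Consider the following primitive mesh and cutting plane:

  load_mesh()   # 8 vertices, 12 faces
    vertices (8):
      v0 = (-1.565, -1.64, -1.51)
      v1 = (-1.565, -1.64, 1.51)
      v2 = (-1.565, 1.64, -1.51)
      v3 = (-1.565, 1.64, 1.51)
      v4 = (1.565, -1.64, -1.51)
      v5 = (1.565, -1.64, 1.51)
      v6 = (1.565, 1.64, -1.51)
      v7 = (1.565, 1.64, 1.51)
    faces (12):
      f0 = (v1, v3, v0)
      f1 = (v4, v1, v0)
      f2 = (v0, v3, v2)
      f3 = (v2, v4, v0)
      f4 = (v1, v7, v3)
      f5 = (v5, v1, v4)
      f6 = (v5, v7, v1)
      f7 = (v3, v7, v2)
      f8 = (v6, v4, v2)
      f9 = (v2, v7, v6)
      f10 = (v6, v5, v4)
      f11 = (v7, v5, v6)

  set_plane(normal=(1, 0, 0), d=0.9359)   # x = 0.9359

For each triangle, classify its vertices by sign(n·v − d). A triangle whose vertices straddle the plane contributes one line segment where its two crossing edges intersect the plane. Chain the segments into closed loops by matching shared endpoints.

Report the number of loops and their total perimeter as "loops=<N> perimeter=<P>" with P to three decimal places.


loops=1 perimeter=12.600

Straddling triangles (8 of 12):
  (v4,v1,v0) [+--] → (0.9359, -1.64, -0.903009)–(0.9359, -1.64, -1.51)  len=0.6070
  (v2,v4,v0) [-+-] → (0.9359, -0.980751, -1.51)–(0.9359, -1.64, -1.51)  len=0.6592
  (v1,v7,v3) [-+-] → (0.9359, 0.980751, 1.51)–(0.9359, 1.64, 1.51)  len=0.6592
  (v5,v1,v4) [+-+] → (0.9359, -1.64, 1.51)–(0.9359, -1.64, -0.903009)  len=2.4130
  (v5,v7,v1) [++-] → (0.9359, 0.980751, 1.51)–(0.9359, -1.64, 1.51)  len=2.6208
  (v3,v7,v2) [-+-] → (0.9359, 1.64, 1.51)–(0.9359, 1.64, 0.903009)  len=0.6070
  (v6,v4,v2) [++-] → (0.9359, -0.980751, -1.51)–(0.9359, 1.64, -1.51)  len=2.6208
  (v2,v7,v6) [-++] → (0.9359, 1.64, 0.903009)–(0.9359, 1.64, -1.51)  len=2.4130

Chained into 1 loop(s):
  loop 1: 8 segments, perimeter = 12.6000
Total perimeter = 12.600


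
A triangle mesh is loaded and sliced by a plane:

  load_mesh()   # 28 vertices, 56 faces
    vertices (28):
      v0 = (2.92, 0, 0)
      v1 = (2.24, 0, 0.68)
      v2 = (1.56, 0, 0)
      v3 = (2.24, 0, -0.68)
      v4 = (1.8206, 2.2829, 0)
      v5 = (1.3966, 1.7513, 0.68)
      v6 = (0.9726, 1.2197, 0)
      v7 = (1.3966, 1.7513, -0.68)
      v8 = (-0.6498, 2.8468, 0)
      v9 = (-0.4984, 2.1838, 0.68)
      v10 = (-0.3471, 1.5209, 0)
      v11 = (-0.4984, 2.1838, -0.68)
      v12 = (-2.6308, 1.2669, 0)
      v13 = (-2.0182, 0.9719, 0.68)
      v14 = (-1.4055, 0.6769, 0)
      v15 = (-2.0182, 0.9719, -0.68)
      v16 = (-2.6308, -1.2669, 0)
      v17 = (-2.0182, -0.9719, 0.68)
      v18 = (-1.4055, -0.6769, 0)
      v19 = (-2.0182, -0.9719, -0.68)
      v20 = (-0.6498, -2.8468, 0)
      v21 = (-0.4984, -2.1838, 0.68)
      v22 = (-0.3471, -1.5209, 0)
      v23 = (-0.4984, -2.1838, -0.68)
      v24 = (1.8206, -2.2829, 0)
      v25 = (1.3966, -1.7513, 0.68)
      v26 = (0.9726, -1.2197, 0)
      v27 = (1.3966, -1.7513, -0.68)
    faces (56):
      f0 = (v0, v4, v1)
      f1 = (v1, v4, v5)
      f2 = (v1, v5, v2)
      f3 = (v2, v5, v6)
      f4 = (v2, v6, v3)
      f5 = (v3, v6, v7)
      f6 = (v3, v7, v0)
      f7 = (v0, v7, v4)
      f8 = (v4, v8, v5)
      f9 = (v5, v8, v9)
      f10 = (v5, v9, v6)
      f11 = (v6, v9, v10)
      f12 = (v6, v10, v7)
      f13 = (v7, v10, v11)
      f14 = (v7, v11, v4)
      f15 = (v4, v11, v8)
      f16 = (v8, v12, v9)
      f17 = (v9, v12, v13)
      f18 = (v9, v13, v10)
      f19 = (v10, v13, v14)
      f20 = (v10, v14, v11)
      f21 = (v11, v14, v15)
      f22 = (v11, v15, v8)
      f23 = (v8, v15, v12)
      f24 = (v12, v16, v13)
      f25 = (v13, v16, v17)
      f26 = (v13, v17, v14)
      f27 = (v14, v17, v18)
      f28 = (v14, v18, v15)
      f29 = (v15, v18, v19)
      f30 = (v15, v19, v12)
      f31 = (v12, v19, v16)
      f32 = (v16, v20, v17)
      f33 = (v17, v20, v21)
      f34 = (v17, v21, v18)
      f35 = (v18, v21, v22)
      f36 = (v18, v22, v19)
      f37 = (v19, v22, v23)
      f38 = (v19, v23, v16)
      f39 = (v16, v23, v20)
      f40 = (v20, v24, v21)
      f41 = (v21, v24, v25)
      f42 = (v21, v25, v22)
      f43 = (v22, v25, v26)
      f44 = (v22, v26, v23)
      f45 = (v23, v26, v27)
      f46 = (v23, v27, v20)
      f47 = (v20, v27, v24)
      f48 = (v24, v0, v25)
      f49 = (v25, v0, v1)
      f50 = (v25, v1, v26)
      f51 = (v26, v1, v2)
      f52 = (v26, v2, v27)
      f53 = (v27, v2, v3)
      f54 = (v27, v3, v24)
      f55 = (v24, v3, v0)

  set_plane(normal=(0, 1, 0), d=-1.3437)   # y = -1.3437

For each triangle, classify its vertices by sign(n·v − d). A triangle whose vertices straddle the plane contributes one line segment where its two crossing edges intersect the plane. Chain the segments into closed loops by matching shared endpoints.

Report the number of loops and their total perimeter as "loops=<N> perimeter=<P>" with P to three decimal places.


Straddling triangles (18 of 56):
  (v16,v20,v17) [+-+] → (-2.5345, -1.3437, 0)–(-1.74684, -1.3437, 0.545153)  len=0.9579
  (v17,v20,v21) [+--] → (-1.74684, -1.3437, 0.545153)–(-1.55194, -1.3437, 0.68)  len=0.2370
  (v17,v21,v18) [+-+] → (-1.55194, -1.3437, 0.68)–(-1.00411, -1.3437, 0.300899)  len=0.6662
  (v18,v21,v22) [+--] → (-1.00411, -1.3437, 0.300899)–(-0.569314, -1.3437, 0)  len=0.5288
  (v18,v22,v19) [+-+] → (-0.569314, -1.3437, 0)–(-0.886479, -1.3437, -0.219483)  len=0.3857
  (v19,v22,v23) [+--] → (-0.886479, -1.3437, -0.219483)–(-1.55194, -1.3437, -0.68)  len=0.8093
  (v19,v23,v16) [+-+] → (-1.55194, -1.3437, -0.68)–(-2.45219, -1.3437, -0.0569571)  len=1.0948
  (v16,v23,v20) [+--] → (-2.45219, -1.3437, -0.0569571)–(-2.5345, -1.3437, 0)  len=0.1001
  (v22,v25,v26) [--+] → (1.0715, -1.3437, 0.158616)–(0.429297, -1.3437, 0)  len=0.6615
  (v22,v26,v23) [-+-] → (0.429297, -1.3437, 0)–(0.783404, -1.3437, -0.0874598)  len=0.3647
  (v23,v26,v27) [-+-] → (0.783404, -1.3437, -0.0874598)–(1.0715, -1.3437, -0.158616)  len=0.2968
  (v24,v0,v25) [-+-] → (2.2729, -1.3437, 0)–(1.75116, -1.3437, 0.521736)  len=0.7379
  (v25,v0,v1) [-++] → (1.75116, -1.3437, 0.521736)–(1.59289, -1.3437, 0.68)  len=0.2238
  (v25,v1,v26) [-++] → (1.59289, -1.3437, 0.68)–(1.0715, -1.3437, 0.158616)  len=0.7374
  (v26,v2,v27) [++-] → (1.43463, -1.3437, -0.521736)–(1.0715, -1.3437, -0.158616)  len=0.5135
  (v27,v2,v3) [-++] → (1.43463, -1.3437, -0.521736)–(1.59289, -1.3437, -0.68)  len=0.2238
  (v27,v3,v24) [-+-] → (1.59289, -1.3437, -0.68)–(1.99314, -1.3437, -0.279756)  len=0.5660
  (v24,v3,v0) [-++] → (1.99314, -1.3437, -0.279756)–(2.2729, -1.3437, 0)  len=0.3956

Chained into 2 loop(s):
  loop 1: 8 segments, perimeter = 4.7798
  loop 2: 10 segments, perimeter = 4.7211
Total perimeter = 9.501

loops=2 perimeter=9.501


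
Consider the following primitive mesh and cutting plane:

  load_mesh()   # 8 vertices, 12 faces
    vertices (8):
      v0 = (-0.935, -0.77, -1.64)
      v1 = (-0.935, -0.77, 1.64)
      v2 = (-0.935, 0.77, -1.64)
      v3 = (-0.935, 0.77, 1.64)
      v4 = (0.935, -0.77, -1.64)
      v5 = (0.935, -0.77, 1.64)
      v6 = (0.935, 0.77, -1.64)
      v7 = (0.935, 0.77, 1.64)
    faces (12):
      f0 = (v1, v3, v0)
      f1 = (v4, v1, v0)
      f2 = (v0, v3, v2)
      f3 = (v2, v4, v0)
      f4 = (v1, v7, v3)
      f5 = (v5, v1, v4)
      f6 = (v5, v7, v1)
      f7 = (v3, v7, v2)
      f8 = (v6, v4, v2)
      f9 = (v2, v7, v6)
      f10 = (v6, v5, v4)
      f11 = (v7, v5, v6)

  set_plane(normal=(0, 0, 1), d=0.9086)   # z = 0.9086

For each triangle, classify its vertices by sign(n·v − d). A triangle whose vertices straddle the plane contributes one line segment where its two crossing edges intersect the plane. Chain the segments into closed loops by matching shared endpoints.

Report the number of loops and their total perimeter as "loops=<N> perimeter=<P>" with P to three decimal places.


loops=1 perimeter=6.820

Straddling triangles (8 of 12):
  (v1,v3,v0) [++-] → (-0.935, 0.426599, 0.9086)–(-0.935, -0.77, 0.9086)  len=1.1966
  (v4,v1,v0) [-+-] → (-0.518013, -0.77, 0.9086)–(-0.935, -0.77, 0.9086)  len=0.4170
  (v0,v3,v2) [-+-] → (-0.935, 0.426599, 0.9086)–(-0.935, 0.77, 0.9086)  len=0.3434
  (v5,v1,v4) [++-] → (-0.518013, -0.77, 0.9086)–(0.935, -0.77, 0.9086)  len=1.4530
  (v3,v7,v2) [++-] → (0.518013, 0.77, 0.9086)–(-0.935, 0.77, 0.9086)  len=1.4530
  (v2,v7,v6) [-+-] → (0.518013, 0.77, 0.9086)–(0.935, 0.77, 0.9086)  len=0.4170
  (v6,v5,v4) [-+-] → (0.935, -0.426599, 0.9086)–(0.935, -0.77, 0.9086)  len=0.3434
  (v7,v5,v6) [++-] → (0.935, -0.426599, 0.9086)–(0.935, 0.77, 0.9086)  len=1.1966

Chained into 1 loop(s):
  loop 1: 8 segments, perimeter = 6.8200
Total perimeter = 6.820


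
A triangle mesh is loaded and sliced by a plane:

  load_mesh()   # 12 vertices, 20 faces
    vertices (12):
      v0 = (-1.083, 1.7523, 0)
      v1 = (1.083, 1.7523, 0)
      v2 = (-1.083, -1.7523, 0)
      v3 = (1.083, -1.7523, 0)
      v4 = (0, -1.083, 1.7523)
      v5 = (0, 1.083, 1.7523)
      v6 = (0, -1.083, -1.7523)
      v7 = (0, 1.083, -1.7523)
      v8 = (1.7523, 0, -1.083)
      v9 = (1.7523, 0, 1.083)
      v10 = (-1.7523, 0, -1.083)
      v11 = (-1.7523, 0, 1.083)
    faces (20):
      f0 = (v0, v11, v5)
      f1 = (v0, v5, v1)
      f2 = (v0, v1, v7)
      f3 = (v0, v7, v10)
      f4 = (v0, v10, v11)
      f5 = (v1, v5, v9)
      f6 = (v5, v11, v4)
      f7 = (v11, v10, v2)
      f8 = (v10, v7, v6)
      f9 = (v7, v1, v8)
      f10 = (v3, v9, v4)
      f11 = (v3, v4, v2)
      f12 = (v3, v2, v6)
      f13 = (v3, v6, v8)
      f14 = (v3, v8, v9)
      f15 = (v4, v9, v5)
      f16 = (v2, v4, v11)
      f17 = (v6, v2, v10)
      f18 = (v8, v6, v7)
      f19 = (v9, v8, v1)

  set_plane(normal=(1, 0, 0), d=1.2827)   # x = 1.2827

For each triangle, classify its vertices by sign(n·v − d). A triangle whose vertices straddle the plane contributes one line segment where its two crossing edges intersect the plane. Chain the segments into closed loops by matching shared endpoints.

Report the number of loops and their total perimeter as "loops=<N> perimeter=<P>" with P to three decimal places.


Straddling triangles (8 of 20):
  (v1,v5,v9) [--+] → (1.2827, 0.290234, 1.26237)–(1.2827, 1.22946, 0.323136)  len=1.3283
  (v7,v1,v8) [--+] → (1.2827, 1.22946, -0.323136)–(1.2827, 0.290234, -1.26237)  len=1.3283
  (v3,v9,v4) [-+-] → (1.2827, -1.22946, 0.323136)–(1.2827, -0.290234, 1.26237)  len=1.3283
  (v3,v6,v8) [--+] → (1.2827, -0.290234, -1.26237)–(1.2827, -1.22946, -0.323136)  len=1.3283
  (v3,v8,v9) [-++] → (1.2827, -1.22946, -0.323136)–(1.2827, -1.22946, 0.323136)  len=0.6463
  (v4,v9,v5) [-+-] → (1.2827, -0.290234, 1.26237)–(1.2827, 0.290234, 1.26237)  len=0.5805
  (v8,v6,v7) [+--] → (1.2827, -0.290234, -1.26237)–(1.2827, 0.290234, -1.26237)  len=0.5805
  (v9,v8,v1) [++-] → (1.2827, 1.22946, -0.323136)–(1.2827, 1.22946, 0.323136)  len=0.6463

Chained into 1 loop(s):
  loop 1: 8 segments, perimeter = 7.7666
Total perimeter = 7.767

loops=1 perimeter=7.767


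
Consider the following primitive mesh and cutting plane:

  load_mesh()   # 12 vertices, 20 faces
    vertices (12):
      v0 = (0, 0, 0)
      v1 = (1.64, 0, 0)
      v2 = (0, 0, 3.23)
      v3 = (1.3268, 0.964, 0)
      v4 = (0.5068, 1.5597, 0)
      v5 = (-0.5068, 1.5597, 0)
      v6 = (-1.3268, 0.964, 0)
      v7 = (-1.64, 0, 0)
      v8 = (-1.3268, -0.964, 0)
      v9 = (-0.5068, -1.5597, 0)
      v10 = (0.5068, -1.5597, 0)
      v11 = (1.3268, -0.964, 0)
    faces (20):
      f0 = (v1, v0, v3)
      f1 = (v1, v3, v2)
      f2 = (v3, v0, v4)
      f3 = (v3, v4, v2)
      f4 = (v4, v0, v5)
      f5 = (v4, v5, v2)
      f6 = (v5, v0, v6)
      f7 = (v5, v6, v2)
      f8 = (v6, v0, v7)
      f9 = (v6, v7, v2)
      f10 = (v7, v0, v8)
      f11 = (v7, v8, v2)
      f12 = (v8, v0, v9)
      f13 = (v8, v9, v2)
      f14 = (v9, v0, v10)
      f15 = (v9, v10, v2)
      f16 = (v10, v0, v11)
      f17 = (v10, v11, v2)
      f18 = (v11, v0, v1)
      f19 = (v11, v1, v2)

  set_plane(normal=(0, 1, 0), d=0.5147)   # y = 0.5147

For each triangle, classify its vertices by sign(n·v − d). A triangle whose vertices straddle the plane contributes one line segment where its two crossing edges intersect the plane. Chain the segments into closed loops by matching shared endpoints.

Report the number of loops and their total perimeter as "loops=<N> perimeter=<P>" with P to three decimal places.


loops=1 perimeter=8.362

Straddling triangles (10 of 20):
  (v1,v0,v3) [--+] → (0.708407, 0.5147, 0)–(1.47278, 0.5147, 0)  len=0.7644
  (v1,v3,v2) [-+-] → (1.47278, 0.5147, 0)–(0.708407, 0.5147, 1.50543)  len=1.6884
  (v3,v0,v4) [+-+] → (0.708407, 0.5147, 0)–(0.167244, 0.5147, 0)  len=0.5412
  (v3,v4,v2) [++-] → (0.167244, 0.5147, 2.1641)–(0.708407, 0.5147, 1.50543)  len=0.8525
  (v4,v0,v5) [+-+] → (0.167244, 0.5147, 0)–(-0.167244, 0.5147, 0)  len=0.3345
  (v4,v5,v2) [++-] → (-0.167244, 0.5147, 2.1641)–(0.167244, 0.5147, 2.1641)  len=0.3345
  (v5,v0,v6) [+-+] → (-0.167244, 0.5147, 0)–(-0.708407, 0.5147, 0)  len=0.5412
  (v5,v6,v2) [++-] → (-0.708407, 0.5147, 1.50543)–(-0.167244, 0.5147, 2.1641)  len=0.8525
  (v6,v0,v7) [+--] → (-0.708407, 0.5147, 0)–(-1.47278, 0.5147, 0)  len=0.7644
  (v6,v7,v2) [+--] → (-1.47278, 0.5147, 0)–(-0.708407, 0.5147, 1.50543)  len=1.6884

Chained into 1 loop(s):
  loop 1: 10 segments, perimeter = 8.3617
Total perimeter = 8.362


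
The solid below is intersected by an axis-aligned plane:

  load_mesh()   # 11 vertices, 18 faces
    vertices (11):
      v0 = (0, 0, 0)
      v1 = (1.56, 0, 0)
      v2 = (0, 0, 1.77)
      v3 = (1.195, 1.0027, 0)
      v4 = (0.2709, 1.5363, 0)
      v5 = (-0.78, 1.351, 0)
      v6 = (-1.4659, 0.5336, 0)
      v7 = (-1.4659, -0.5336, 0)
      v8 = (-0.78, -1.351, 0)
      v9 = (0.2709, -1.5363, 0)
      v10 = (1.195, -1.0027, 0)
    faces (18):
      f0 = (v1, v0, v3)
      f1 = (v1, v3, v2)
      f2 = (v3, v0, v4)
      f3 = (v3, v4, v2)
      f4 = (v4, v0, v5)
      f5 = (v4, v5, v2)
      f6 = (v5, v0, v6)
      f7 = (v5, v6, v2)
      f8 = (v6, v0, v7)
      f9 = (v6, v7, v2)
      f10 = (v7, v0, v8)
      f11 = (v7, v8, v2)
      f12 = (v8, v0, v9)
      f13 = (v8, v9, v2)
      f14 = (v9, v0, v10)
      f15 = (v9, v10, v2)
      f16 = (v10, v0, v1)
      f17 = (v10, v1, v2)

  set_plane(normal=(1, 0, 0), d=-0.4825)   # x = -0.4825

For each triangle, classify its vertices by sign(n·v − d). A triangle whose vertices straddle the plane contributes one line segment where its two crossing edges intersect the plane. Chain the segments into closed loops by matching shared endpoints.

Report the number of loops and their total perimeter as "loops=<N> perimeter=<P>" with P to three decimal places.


Straddling triangles (10 of 18):
  (v4,v0,v5) [++-] → (-0.4825, 0.835715, 0)–(-0.4825, 1.40346, 0)  len=0.5677
  (v4,v5,v2) [+-+] → (-0.4825, 1.40346, 0)–(-0.4825, 0.835715, 0.675096)  len=0.8821
  (v5,v0,v6) [-+-] → (-0.4825, 0.835715, 0)–(-0.4825, 0.175634, 0)  len=0.6601
  (v5,v6,v2) [--+] → (-0.4825, 0.175634, 1.18741)–(-0.4825, 0.835715, 0.675096)  len=0.8356
  (v6,v0,v7) [-+-] → (-0.4825, 0.175634, 0)–(-0.4825, -0.175634, 0)  len=0.3513
  (v6,v7,v2) [--+] → (-0.4825, -0.175634, 1.18741)–(-0.4825, 0.175634, 1.18741)  len=0.3513
  (v7,v0,v8) [-+-] → (-0.4825, -0.175634, 0)–(-0.4825, -0.835715, 0)  len=0.6601
  (v7,v8,v2) [--+] → (-0.4825, -0.835715, 0.675096)–(-0.4825, -0.175634, 1.18741)  len=0.8356
  (v8,v0,v9) [-++] → (-0.4825, -0.835715, 0)–(-0.4825, -1.40346, 0)  len=0.5677
  (v8,v9,v2) [-++] → (-0.4825, -1.40346, 0)–(-0.4825, -0.835715, 0.675096)  len=0.8821

Chained into 1 loop(s):
  loop 1: 10 segments, perimeter = 6.5935
Total perimeter = 6.593

loops=1 perimeter=6.593


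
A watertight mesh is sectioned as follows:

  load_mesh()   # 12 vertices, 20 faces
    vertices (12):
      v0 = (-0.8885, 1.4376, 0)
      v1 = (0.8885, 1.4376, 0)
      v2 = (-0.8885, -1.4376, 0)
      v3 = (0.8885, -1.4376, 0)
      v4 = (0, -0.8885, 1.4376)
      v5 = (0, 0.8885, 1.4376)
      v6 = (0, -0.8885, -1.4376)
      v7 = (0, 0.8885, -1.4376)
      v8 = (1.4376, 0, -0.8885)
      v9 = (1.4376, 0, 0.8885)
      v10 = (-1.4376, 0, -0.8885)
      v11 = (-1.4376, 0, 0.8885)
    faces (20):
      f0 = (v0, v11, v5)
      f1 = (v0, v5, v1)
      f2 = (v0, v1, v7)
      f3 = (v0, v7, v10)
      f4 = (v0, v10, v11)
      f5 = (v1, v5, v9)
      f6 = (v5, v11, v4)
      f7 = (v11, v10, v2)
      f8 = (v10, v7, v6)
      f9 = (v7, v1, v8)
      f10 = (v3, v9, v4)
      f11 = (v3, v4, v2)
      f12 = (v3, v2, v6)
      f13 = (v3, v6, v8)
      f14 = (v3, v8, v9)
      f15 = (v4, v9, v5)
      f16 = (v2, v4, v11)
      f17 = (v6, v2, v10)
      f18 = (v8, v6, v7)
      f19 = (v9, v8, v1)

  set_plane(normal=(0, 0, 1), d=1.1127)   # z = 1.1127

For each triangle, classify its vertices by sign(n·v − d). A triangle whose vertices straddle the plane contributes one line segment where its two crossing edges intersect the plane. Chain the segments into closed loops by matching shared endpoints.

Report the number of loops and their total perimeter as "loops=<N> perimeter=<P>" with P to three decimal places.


Straddling triangles (8 of 20):
  (v0,v11,v5) [--+] → (-0.850621, 0.362779, 1.1127)–(-0.200802, 1.0126, 1.1127)  len=0.9190
  (v0,v5,v1) [-+-] → (-0.200802, 1.0126, 1.1127)–(0.200802, 1.0126, 1.1127)  len=0.4016
  (v1,v5,v9) [-+-] → (0.200802, 1.0126, 1.1127)–(0.850621, 0.362779, 1.1127)  len=0.9190
  (v5,v11,v4) [+-+] → (-0.850621, 0.362779, 1.1127)–(-0.850621, -0.362779, 1.1127)  len=0.7256
  (v3,v9,v4) [--+] → (0.850621, -0.362779, 1.1127)–(0.200802, -1.0126, 1.1127)  len=0.9190
  (v3,v4,v2) [-+-] → (0.200802, -1.0126, 1.1127)–(-0.200802, -1.0126, 1.1127)  len=0.4016
  (v4,v9,v5) [+-+] → (0.850621, -0.362779, 1.1127)–(0.850621, 0.362779, 1.1127)  len=0.7256
  (v2,v4,v11) [-+-] → (-0.200802, -1.0126, 1.1127)–(-0.850621, -0.362779, 1.1127)  len=0.9190

Chained into 1 loop(s):
  loop 1: 8 segments, perimeter = 5.9303
Total perimeter = 5.930

loops=1 perimeter=5.930


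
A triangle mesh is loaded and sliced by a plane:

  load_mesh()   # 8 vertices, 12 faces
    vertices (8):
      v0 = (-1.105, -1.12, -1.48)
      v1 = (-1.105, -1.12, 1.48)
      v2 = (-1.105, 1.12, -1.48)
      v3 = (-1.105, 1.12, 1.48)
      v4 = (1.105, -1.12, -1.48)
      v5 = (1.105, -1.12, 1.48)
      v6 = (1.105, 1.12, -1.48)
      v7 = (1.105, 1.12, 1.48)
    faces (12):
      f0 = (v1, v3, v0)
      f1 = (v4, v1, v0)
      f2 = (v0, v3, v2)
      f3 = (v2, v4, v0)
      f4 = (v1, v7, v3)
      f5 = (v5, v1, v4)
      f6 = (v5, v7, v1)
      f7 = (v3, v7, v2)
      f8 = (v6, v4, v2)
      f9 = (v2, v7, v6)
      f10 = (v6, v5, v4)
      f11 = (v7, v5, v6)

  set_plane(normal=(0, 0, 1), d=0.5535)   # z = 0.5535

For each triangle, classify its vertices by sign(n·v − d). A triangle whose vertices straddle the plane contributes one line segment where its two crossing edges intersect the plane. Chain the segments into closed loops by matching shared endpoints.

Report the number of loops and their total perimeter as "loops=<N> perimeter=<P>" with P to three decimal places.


Straddling triangles (8 of 12):
  (v1,v3,v0) [++-] → (-1.105, 0.418865, 0.5535)–(-1.105, -1.12, 0.5535)  len=1.5389
  (v4,v1,v0) [-+-] → (-0.413255, -1.12, 0.5535)–(-1.105, -1.12, 0.5535)  len=0.6917
  (v0,v3,v2) [-+-] → (-1.105, 0.418865, 0.5535)–(-1.105, 1.12, 0.5535)  len=0.7011
  (v5,v1,v4) [++-] → (-0.413255, -1.12, 0.5535)–(1.105, -1.12, 0.5535)  len=1.5183
  (v3,v7,v2) [++-] → (0.413255, 1.12, 0.5535)–(-1.105, 1.12, 0.5535)  len=1.5183
  (v2,v7,v6) [-+-] → (0.413255, 1.12, 0.5535)–(1.105, 1.12, 0.5535)  len=0.6917
  (v6,v5,v4) [-+-] → (1.105, -0.418865, 0.5535)–(1.105, -1.12, 0.5535)  len=0.7011
  (v7,v5,v6) [++-] → (1.105, -0.418865, 0.5535)–(1.105, 1.12, 0.5535)  len=1.5389

Chained into 1 loop(s):
  loop 1: 8 segments, perimeter = 8.9000
Total perimeter = 8.900

loops=1 perimeter=8.900


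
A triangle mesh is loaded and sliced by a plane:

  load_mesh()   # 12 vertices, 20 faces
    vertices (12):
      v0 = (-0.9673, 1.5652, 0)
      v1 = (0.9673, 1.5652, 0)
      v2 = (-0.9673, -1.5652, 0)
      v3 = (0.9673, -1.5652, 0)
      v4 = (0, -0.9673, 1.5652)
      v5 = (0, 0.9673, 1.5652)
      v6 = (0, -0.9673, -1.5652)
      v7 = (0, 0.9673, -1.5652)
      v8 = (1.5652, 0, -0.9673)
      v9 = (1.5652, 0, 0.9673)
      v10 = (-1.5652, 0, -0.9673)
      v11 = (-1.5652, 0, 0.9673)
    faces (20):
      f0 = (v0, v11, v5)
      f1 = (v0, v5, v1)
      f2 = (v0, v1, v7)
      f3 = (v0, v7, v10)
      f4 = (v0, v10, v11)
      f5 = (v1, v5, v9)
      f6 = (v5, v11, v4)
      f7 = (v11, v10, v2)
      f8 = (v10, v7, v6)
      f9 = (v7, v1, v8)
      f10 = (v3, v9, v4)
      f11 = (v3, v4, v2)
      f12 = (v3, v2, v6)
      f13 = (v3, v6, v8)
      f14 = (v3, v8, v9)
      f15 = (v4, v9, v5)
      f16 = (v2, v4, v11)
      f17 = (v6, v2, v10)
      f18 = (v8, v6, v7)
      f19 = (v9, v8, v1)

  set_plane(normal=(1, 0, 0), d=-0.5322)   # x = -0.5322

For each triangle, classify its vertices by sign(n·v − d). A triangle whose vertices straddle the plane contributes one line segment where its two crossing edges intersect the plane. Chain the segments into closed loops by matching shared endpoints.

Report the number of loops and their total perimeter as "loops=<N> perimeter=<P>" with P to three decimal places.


loops=1 perimeter=9.290

Straddling triangles (10 of 20):
  (v0,v11,v5) [--+] → (-0.5322, 0.638398, 1.3619)–(-0.5322, 1.29626, 0.704041)  len=0.9304
  (v0,v5,v1) [-++] → (-0.5322, 1.29626, 0.704041)–(-0.5322, 1.5652, 0)  len=0.7537
  (v0,v1,v7) [-++] → (-0.5322, 1.5652, 0)–(-0.5322, 1.29626, -0.704041)  len=0.7537
  (v0,v7,v10) [-+-] → (-0.5322, 1.29626, -0.704041)–(-0.5322, 0.638398, -1.3619)  len=0.9304
  (v5,v11,v4) [+-+] → (-0.5322, 0.638398, 1.3619)–(-0.5322, -0.638398, 1.3619)  len=1.2768
  (v10,v7,v6) [-++] → (-0.5322, 0.638398, -1.3619)–(-0.5322, -0.638398, -1.3619)  len=1.2768
  (v3,v4,v2) [++-] → (-0.5322, -1.29626, 0.704041)–(-0.5322, -1.5652, 0)  len=0.7537
  (v3,v2,v6) [+-+] → (-0.5322, -1.5652, 0)–(-0.5322, -1.29626, -0.704041)  len=0.7537
  (v2,v4,v11) [-+-] → (-0.5322, -1.29626, 0.704041)–(-0.5322, -0.638398, 1.3619)  len=0.9304
  (v6,v2,v10) [+--] → (-0.5322, -1.29626, -0.704041)–(-0.5322, -0.638398, -1.3619)  len=0.9304

Chained into 1 loop(s):
  loop 1: 10 segments, perimeter = 9.2897
Total perimeter = 9.290


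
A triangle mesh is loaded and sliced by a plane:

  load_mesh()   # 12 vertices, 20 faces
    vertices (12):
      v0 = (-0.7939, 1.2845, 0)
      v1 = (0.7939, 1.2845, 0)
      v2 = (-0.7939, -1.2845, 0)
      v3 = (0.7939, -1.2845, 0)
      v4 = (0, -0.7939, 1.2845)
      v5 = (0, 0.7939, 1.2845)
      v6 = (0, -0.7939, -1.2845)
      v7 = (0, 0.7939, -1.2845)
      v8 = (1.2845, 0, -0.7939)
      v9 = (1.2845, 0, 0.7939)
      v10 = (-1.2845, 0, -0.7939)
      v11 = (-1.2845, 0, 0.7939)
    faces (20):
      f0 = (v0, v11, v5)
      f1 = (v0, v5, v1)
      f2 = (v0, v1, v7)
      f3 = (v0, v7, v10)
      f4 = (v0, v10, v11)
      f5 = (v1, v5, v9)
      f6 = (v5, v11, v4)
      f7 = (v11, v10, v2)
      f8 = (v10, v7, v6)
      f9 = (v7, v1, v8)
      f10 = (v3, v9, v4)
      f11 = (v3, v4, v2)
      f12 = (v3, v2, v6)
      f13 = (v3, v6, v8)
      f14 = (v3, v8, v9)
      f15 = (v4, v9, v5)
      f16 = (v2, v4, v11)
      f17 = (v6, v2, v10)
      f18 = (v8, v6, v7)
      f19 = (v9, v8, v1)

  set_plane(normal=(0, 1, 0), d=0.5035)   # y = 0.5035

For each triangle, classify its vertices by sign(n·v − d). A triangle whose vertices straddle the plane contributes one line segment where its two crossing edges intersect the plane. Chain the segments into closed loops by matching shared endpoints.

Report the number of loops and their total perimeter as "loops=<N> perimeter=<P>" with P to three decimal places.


Straddling triangles (10 of 20):
  (v0,v11,v5) [+-+] → (-1.09219, 0.5035, 0.482706)–(-0.469856, 0.5035, 1.10504)  len=0.8801
  (v0,v7,v10) [++-] → (-0.469856, 0.5035, -1.10504)–(-1.09219, 0.5035, -0.482706)  len=0.8801
  (v0,v10,v11) [+--] → (-1.09219, 0.5035, -0.482706)–(-1.09219, 0.5035, 0.482706)  len=0.9654
  (v1,v5,v9) [++-] → (0.469856, 0.5035, 1.10504)–(1.09219, 0.5035, 0.482706)  len=0.8801
  (v5,v11,v4) [+--] → (-0.469856, 0.5035, 1.10504)–(0, 0.5035, 1.2845)  len=0.5030
  (v10,v7,v6) [-+-] → (-0.469856, 0.5035, -1.10504)–(0, 0.5035, -1.2845)  len=0.5030
  (v7,v1,v8) [++-] → (1.09219, 0.5035, -0.482706)–(0.469856, 0.5035, -1.10504)  len=0.8801
  (v4,v9,v5) [--+] → (0.469856, 0.5035, 1.10504)–(0, 0.5035, 1.2845)  len=0.5030
  (v8,v6,v7) [--+] → (0, 0.5035, -1.2845)–(0.469856, 0.5035, -1.10504)  len=0.5030
  (v9,v8,v1) [--+] → (1.09219, 0.5035, -0.482706)–(1.09219, 0.5035, 0.482706)  len=0.9654

Chained into 1 loop(s):
  loop 1: 10 segments, perimeter = 7.4631
Total perimeter = 7.463

loops=1 perimeter=7.463
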